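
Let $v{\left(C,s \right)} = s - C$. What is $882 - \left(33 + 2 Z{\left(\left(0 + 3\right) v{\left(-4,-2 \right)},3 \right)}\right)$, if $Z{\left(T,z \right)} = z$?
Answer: $843$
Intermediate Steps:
$882 - \left(33 + 2 Z{\left(\left(0 + 3\right) v{\left(-4,-2 \right)},3 \right)}\right) = 882 - \left(33 + 2 \cdot 3\right) = 882 - \left(33 + 6\right) = 882 - 39 = 843$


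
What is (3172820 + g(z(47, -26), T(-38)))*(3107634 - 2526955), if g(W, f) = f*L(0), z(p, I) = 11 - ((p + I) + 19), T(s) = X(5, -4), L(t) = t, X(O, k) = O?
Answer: 1842389944780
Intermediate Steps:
T(s) = 5
z(p, I) = -8 - I - p (z(p, I) = 11 - ((I + p) + 19) = 11 - (19 + I + p) = 11 + (-19 - I - p) = -8 - I - p)
g(W, f) = 0 (g(W, f) = f*0 = 0)
(3172820 + g(z(47, -26), T(-38)))*(3107634 - 2526955) = (3172820 + 0)*(3107634 - 2526955) = 3172820*580679 = 1842389944780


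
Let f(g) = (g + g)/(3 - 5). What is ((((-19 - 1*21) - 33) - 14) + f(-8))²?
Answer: 6241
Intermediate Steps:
f(g) = -g (f(g) = (2*g)/(-2) = (2*g)*(-½) = -g)
((((-19 - 1*21) - 33) - 14) + f(-8))² = ((((-19 - 1*21) - 33) - 14) - 1*(-8))² = ((((-19 - 21) - 33) - 14) + 8)² = (((-40 - 33) - 14) + 8)² = ((-73 - 14) + 8)² = (-87 + 8)² = (-79)² = 6241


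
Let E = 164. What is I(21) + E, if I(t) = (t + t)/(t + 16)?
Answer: 6110/37 ≈ 165.14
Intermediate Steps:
I(t) = 2*t/(16 + t) (I(t) = (2*t)/(16 + t) = 2*t/(16 + t))
I(21) + E = 2*21/(16 + 21) + 164 = 2*21/37 + 164 = 2*21*(1/37) + 164 = 42/37 + 164 = 6110/37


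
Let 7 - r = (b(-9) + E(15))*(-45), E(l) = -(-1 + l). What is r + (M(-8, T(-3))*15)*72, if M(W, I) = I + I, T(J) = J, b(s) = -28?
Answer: -8363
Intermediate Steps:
E(l) = 1 - l
M(W, I) = 2*I
r = -1883 (r = 7 - (-28 + (1 - 1*15))*(-45) = 7 - (-28 + (1 - 15))*(-45) = 7 - (-28 - 14)*(-45) = 7 - (-42)*(-45) = 7 - 1*1890 = 7 - 1890 = -1883)
r + (M(-8, T(-3))*15)*72 = -1883 + ((2*(-3))*15)*72 = -1883 - 6*15*72 = -1883 - 90*72 = -1883 - 6480 = -8363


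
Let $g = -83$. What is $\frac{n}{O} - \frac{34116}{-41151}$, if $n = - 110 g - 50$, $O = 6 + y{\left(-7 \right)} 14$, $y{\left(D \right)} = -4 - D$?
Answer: $\frac{15637027}{82302} \approx 190.0$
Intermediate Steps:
$O = 48$ ($O = 6 + \left(-4 - -7\right) 14 = 6 + \left(-4 + 7\right) 14 = 6 + 3 \cdot 14 = 6 + 42 = 48$)
$n = 9080$ ($n = \left(-110\right) \left(-83\right) - 50 = 9130 - 50 = 9080$)
$\frac{n}{O} - \frac{34116}{-41151} = \frac{9080}{48} - \frac{34116}{-41151} = 9080 \cdot \frac{1}{48} - - \frac{11372}{13717} = \frac{1135}{6} + \frac{11372}{13717} = \frac{15637027}{82302}$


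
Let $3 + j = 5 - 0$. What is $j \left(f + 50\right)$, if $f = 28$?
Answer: $156$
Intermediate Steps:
$j = 2$ ($j = -3 + \left(5 - 0\right) = -3 + \left(5 + 0\right) = -3 + 5 = 2$)
$j \left(f + 50\right) = 2 \left(28 + 50\right) = 2 \cdot 78 = 156$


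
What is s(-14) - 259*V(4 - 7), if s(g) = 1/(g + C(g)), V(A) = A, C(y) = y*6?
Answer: 76145/98 ≈ 776.99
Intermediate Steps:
C(y) = 6*y
s(g) = 1/(7*g) (s(g) = 1/(g + 6*g) = 1/(7*g))
s(-14) - 259*V(4 - 7) = (⅐)/(-14) - 259*(4 - 7) = (⅐)*(-1/14) - 259*(-3) = -1/98 + 777 = 76145/98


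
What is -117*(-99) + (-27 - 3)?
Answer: 11553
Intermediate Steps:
-117*(-99) + (-27 - 3) = 11583 - 30 = 11553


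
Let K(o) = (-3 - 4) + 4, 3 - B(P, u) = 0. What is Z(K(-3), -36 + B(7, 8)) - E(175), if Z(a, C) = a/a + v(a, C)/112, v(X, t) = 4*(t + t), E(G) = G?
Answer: -2469/14 ≈ -176.36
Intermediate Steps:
B(P, u) = 3 (B(P, u) = 3 - 1*0 = 3 + 0 = 3)
v(X, t) = 8*t (v(X, t) = 4*(2*t) = 8*t)
K(o) = -3 (K(o) = -7 + 4 = -3)
Z(a, C) = 1 + C/14 (Z(a, C) = a/a + (8*C)/112 = 1 + (8*C)*(1/112) = 1 + C/14)
Z(K(-3), -36 + B(7, 8)) - E(175) = (1 + (-36 + 3)/14) - 1*175 = (1 + (1/14)*(-33)) - 175 = (1 - 33/14) - 175 = -19/14 - 175 = -2469/14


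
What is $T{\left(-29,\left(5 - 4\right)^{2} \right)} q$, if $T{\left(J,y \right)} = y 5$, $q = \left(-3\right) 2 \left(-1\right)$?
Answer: $30$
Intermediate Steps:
$q = 6$ ($q = \left(-6\right) \left(-1\right) = 6$)
$T{\left(J,y \right)} = 5 y$
$T{\left(-29,\left(5 - 4\right)^{2} \right)} q = 5 \left(5 - 4\right)^{2} \cdot 6 = 5 \cdot 1^{2} \cdot 6 = 5 \cdot 1 \cdot 6 = 5 \cdot 6 = 30$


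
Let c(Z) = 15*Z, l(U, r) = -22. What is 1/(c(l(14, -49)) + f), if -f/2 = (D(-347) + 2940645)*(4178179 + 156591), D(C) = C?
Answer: -1/25491031123250 ≈ -3.9229e-14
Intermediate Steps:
f = -25491031122920 (f = -2*(-347 + 2940645)*(4178179 + 156591) = -5880596*4334770 = -2*12745515561460 = -25491031122920)
1/(c(l(14, -49)) + f) = 1/(15*(-22) - 25491031122920) = 1/(-330 - 25491031122920) = 1/(-25491031123250) = -1/25491031123250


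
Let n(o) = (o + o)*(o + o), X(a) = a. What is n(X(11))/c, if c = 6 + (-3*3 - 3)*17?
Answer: -22/9 ≈ -2.4444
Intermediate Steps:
n(o) = 4*o**2 (n(o) = (2*o)*(2*o) = 4*o**2)
c = -198 (c = 6 + (-9 - 3)*17 = 6 - 12*17 = 6 - 204 = -198)
n(X(11))/c = (4*11**2)/(-198) = (4*121)*(-1/198) = 484*(-1/198) = -22/9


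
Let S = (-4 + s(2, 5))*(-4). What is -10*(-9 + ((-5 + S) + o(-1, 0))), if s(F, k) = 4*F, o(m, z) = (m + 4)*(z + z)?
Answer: 300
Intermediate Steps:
o(m, z) = 2*z*(4 + m) (o(m, z) = (4 + m)*(2*z) = 2*z*(4 + m))
S = -16 (S = (-4 + 4*2)*(-4) = (-4 + 8)*(-4) = 4*(-4) = -16)
-10*(-9 + ((-5 + S) + o(-1, 0))) = -10*(-9 + ((-5 - 16) + 2*0*(4 - 1))) = -10*(-9 + (-21 + 2*0*3)) = -10*(-9 + (-21 + 0)) = -10*(-9 - 21) = -10*(-30) = 300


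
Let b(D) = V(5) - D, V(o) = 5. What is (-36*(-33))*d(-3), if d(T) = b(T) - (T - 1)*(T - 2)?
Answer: -14256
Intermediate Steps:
b(D) = 5 - D
d(T) = 5 - T - (-1 + T)*(-2 + T) (d(T) = (5 - T) - (T - 1)*(T - 2) = (5 - T) - (-1 + T)*(-2 + T) = 5 - T - (-1 + T)*(-2 + T))
(-36*(-33))*d(-3) = (-36*(-33))*(3 - 1*(-3)² + 2*(-3)) = 1188*(3 - 1*9 - 6) = 1188*(3 - 9 - 6) = 1188*(-12) = -14256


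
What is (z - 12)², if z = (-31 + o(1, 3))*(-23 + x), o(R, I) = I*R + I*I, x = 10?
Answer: 55225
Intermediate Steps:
o(R, I) = I² + I*R (o(R, I) = I*R + I² = I² + I*R)
z = 247 (z = (-31 + 3*(3 + 1))*(-23 + 10) = (-31 + 3*4)*(-13) = (-31 + 12)*(-13) = -19*(-13) = 247)
(z - 12)² = (247 - 12)² = 235² = 55225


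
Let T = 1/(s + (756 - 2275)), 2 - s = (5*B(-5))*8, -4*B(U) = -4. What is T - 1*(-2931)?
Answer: 4563566/1557 ≈ 2931.0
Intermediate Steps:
B(U) = 1 (B(U) = -¼*(-4) = 1)
s = -38 (s = 2 - 5*1*8 = 2 - 5*8 = 2 - 1*40 = 2 - 40 = -38)
T = -1/1557 (T = 1/(-38 + (756 - 2275)) = 1/(-38 - 1519) = 1/(-1557) = -1/1557 ≈ -0.00064226)
T - 1*(-2931) = -1/1557 - 1*(-2931) = -1/1557 + 2931 = 4563566/1557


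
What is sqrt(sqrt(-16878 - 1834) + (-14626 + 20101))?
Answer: sqrt(5475 + 2*I*sqrt(4678)) ≈ 73.999 + 0.9243*I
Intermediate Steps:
sqrt(sqrt(-16878 - 1834) + (-14626 + 20101)) = sqrt(sqrt(-18712) + 5475) = sqrt(2*I*sqrt(4678) + 5475) = sqrt(5475 + 2*I*sqrt(4678))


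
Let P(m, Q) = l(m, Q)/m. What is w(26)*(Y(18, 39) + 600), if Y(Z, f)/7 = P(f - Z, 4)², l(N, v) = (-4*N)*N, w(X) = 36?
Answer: 1799712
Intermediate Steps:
l(N, v) = -4*N²
P(m, Q) = -4*m (P(m, Q) = (-4*m²)/m = -4*m)
Y(Z, f) = 7*(-4*f + 4*Z)² (Y(Z, f) = 7*(-4*(f - Z))² = 7*(-4*f + 4*Z)²)
w(26)*(Y(18, 39) + 600) = 36*(112*(18 - 1*39)² + 600) = 36*(112*(18 - 39)² + 600) = 36*(112*(-21)² + 600) = 36*(112*441 + 600) = 36*(49392 + 600) = 36*49992 = 1799712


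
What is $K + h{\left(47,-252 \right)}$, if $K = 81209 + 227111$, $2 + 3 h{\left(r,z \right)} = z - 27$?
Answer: $\frac{924679}{3} \approx 3.0823 \cdot 10^{5}$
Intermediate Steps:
$h{\left(r,z \right)} = - \frac{29}{3} + \frac{z}{3}$ ($h{\left(r,z \right)} = - \frac{2}{3} + \frac{z - 27}{3} = - \frac{2}{3} + \frac{-27 + z}{3} = - \frac{2}{3} + \left(-9 + \frac{z}{3}\right) = - \frac{29}{3} + \frac{z}{3}$)
$K = 308320$
$K + h{\left(47,-252 \right)} = 308320 + \left(- \frac{29}{3} + \frac{1}{3} \left(-252\right)\right) = 308320 - \frac{281}{3} = \frac{924679}{3}$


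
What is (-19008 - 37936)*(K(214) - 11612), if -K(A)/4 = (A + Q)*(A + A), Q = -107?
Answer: 11092463424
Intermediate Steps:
K(A) = -8*A*(-107 + A) (K(A) = -4*(A - 107)*(A + A) = -4*(-107 + A)*2*A = -8*A*(-107 + A))
(-19008 - 37936)*(K(214) - 11612) = (-19008 - 37936)*(8*214*(107 - 1*214) - 11612) = -56944*(8*214*(107 - 214) - 11612) = -56944*(8*214*(-107) - 11612) = -56944*(-183184 - 11612) = -56944*(-194796) = 11092463424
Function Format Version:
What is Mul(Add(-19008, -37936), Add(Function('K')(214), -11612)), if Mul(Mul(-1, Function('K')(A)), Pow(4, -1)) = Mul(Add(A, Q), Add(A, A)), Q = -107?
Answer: 11092463424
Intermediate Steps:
Function('K')(A) = Mul(-8, A, Add(-107, A)) (Function('K')(A) = Mul(-4, Mul(Add(A, -107), Add(A, A))) = Mul(-4, Mul(Add(-107, A), Mul(2, A))) = Mul(-4, Mul(2, A, Add(-107, A))) = Mul(-8, A, Add(-107, A)))
Mul(Add(-19008, -37936), Add(Function('K')(214), -11612)) = Mul(Add(-19008, -37936), Add(Mul(8, 214, Add(107, Mul(-1, 214))), -11612)) = Mul(-56944, Add(Mul(8, 214, Add(107, -214)), -11612)) = Mul(-56944, Add(Mul(8, 214, -107), -11612)) = Mul(-56944, Add(-183184, -11612)) = Mul(-56944, -194796) = 11092463424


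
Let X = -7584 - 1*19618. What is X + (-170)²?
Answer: 1698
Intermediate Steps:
X = -27202 (X = -7584 - 19618 = -27202)
X + (-170)² = -27202 + (-170)² = -27202 + 28900 = 1698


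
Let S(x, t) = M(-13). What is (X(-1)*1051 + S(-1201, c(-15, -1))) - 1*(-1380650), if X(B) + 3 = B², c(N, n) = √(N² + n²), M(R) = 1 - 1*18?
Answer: 1378531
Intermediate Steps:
M(R) = -17 (M(R) = 1 - 18 = -17)
S(x, t) = -17
X(B) = -3 + B²
(X(-1)*1051 + S(-1201, c(-15, -1))) - 1*(-1380650) = ((-3 + (-1)²)*1051 - 17) - 1*(-1380650) = ((-3 + 1)*1051 - 17) + 1380650 = (-2*1051 - 17) + 1380650 = (-2102 - 17) + 1380650 = -2119 + 1380650 = 1378531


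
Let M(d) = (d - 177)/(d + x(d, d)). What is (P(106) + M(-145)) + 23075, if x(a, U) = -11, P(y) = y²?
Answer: 2676419/78 ≈ 34313.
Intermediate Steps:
M(d) = (-177 + d)/(-11 + d) (M(d) = (d - 177)/(d - 11) = (-177 + d)/(-11 + d))
(P(106) + M(-145)) + 23075 = (106² + (-177 - 145)/(-11 - 145)) + 23075 = (11236 - 322/(-156)) + 23075 = (11236 - 1/156*(-322)) + 23075 = (11236 + 161/78) + 23075 = 876569/78 + 23075 = 2676419/78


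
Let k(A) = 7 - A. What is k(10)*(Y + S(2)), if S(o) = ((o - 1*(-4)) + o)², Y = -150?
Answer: 258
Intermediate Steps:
S(o) = (4 + 2*o)² (S(o) = ((o + 4) + o)² = ((4 + o) + o)² = (4 + 2*o)²)
k(10)*(Y + S(2)) = (7 - 1*10)*(-150 + 4*(2 + 2)²) = (7 - 10)*(-150 + 4*4²) = -3*(-150 + 4*16) = -3*(-150 + 64) = -3*(-86) = 258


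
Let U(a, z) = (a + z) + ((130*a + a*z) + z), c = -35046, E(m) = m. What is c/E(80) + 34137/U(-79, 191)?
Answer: -6116969/13920 ≈ -439.44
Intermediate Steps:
U(a, z) = 2*z + 131*a + a*z (U(a, z) = (a + z) + (z + 130*a + a*z) = 2*z + 131*a + a*z)
c/E(80) + 34137/U(-79, 191) = -35046/80 + 34137/(2*191 + 131*(-79) - 79*191) = -35046*1/80 + 34137/(382 - 10349 - 15089) = -17523/40 + 34137/(-25056) = -17523/40 + 34137*(-1/25056) = -17523/40 - 3793/2784 = -6116969/13920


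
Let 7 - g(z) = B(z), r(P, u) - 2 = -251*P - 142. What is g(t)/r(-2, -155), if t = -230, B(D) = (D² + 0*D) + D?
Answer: -52663/362 ≈ -145.48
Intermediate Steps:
r(P, u) = -140 - 251*P (r(P, u) = 2 + (-251*P - 142) = 2 + (-142 - 251*P) = -140 - 251*P)
B(D) = D + D² (B(D) = (D² + 0) + D = D² + D = D + D²)
g(z) = 7 - z*(1 + z)
g(t)/r(-2, -155) = (7 - 1*(-230)*(1 - 230))/(-140 - 251*(-2)) = (7 - 1*(-230)*(-229))/(-140 + 502) = (7 - 52670)/362 = -52663*1/362 = -52663/362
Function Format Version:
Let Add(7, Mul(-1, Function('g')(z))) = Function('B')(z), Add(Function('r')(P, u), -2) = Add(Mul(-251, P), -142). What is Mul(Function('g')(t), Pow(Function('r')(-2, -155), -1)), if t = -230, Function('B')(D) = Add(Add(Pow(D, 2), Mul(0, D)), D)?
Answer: Rational(-52663, 362) ≈ -145.48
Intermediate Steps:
Function('r')(P, u) = Add(-140, Mul(-251, P)) (Function('r')(P, u) = Add(2, Add(Mul(-251, P), -142)) = Add(2, Add(-142, Mul(-251, P))) = Add(-140, Mul(-251, P)))
Function('B')(D) = Add(D, Pow(D, 2)) (Function('B')(D) = Add(Add(Pow(D, 2), 0), D) = Add(Pow(D, 2), D) = Add(D, Pow(D, 2)))
Function('g')(z) = Add(7, Mul(-1, z, Add(1, z))) (Function('g')(z) = Add(7, Mul(-1, Mul(z, Add(1, z)))) = Add(7, Mul(-1, z, Add(1, z))))
Mul(Function('g')(t), Pow(Function('r')(-2, -155), -1)) = Mul(Add(7, Mul(-1, -230, Add(1, -230))), Pow(Add(-140, Mul(-251, -2)), -1)) = Mul(Add(7, Mul(-1, -230, -229)), Pow(Add(-140, 502), -1)) = Mul(Add(7, -52670), Pow(362, -1)) = Mul(-52663, Rational(1, 362)) = Rational(-52663, 362)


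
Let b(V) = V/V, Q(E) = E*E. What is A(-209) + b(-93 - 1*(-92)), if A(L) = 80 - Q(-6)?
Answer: 45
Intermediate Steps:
Q(E) = E²
b(V) = 1
A(L) = 44 (A(L) = 80 - 1*(-6)² = 80 - 1*36 = 80 - 36 = 44)
A(-209) + b(-93 - 1*(-92)) = 44 + 1 = 45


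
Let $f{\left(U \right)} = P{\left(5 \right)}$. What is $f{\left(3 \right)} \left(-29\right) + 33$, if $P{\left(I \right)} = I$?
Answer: $-112$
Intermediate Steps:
$f{\left(U \right)} = 5$
$f{\left(3 \right)} \left(-29\right) + 33 = 5 \left(-29\right) + 33 = -145 + 33 = -112$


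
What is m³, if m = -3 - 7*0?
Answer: -27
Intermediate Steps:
m = -3 (m = -3 + 0 = -3)
m³ = (-3)³ = -27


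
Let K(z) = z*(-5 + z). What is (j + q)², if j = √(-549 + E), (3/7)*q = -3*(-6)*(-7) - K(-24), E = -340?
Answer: (1918 - I*√889)² ≈ 3.6778e+6 - 1.1437e+5*I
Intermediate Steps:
q = -1918 (q = 7*(-3*(-6)*(-7) - (-24)*(-5 - 24))/3 = 7*(18*(-7) - (-24)*(-29))/3 = 7*(-126 - 1*696)/3 = 7*(-126 - 696)/3 = (7/3)*(-822) = -1918)
j = I*√889 (j = √(-549 - 340) = √(-889) = I*√889 ≈ 29.816*I)
(j + q)² = (I*√889 - 1918)² = (-1918 + I*√889)²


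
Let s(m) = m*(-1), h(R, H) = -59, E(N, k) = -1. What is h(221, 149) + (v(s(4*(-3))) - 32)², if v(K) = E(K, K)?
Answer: 1030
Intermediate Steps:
s(m) = -m
v(K) = -1
h(221, 149) + (v(s(4*(-3))) - 32)² = -59 + (-1 - 32)² = -59 + (-33)² = -59 + 1089 = 1030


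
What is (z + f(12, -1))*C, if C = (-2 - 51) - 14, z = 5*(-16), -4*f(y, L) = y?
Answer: 5561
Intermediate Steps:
f(y, L) = -y/4
z = -80
C = -67 (C = -53 - 14 = -67)
(z + f(12, -1))*C = (-80 - ¼*12)*(-67) = (-80 - 3)*(-67) = -83*(-67) = 5561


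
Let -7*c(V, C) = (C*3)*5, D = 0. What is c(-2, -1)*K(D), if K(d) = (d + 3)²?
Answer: 135/7 ≈ 19.286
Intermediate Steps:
c(V, C) = -15*C/7 (c(V, C) = -C*3*5/7 = -3*C*5/7 = -15*C/7)
K(d) = (3 + d)²
c(-2, -1)*K(D) = (-15/7*(-1))*(3 + 0)² = (15/7)*3² = (15/7)*9 = 135/7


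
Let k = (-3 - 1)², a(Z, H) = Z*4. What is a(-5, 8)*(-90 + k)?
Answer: 1480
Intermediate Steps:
a(Z, H) = 4*Z
k = 16 (k = (-4)² = 16)
a(-5, 8)*(-90 + k) = (4*(-5))*(-90 + 16) = -20*(-74) = 1480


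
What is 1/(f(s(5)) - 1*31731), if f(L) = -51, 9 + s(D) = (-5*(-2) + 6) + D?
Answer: -1/31782 ≈ -3.1464e-5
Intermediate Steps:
s(D) = 7 + D (s(D) = -9 + ((-5*(-2) + 6) + D) = -9 + ((10 + 6) + D) = -9 + (16 + D) = 7 + D)
1/(f(s(5)) - 1*31731) = 1/(-51 - 1*31731) = 1/(-51 - 31731) = 1/(-31782) = -1/31782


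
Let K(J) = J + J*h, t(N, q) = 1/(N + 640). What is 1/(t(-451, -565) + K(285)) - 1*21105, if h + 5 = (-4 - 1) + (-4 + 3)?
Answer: -11368187334/538649 ≈ -21105.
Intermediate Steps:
h = -11 (h = -5 + ((-4 - 1) + (-4 + 3)) = -5 + (-5 - 1) = -5 - 6 = -11)
t(N, q) = 1/(640 + N)
K(J) = -10*J (K(J) = J + J*(-11) = J - 11*J = -10*J)
1/(t(-451, -565) + K(285)) - 1*21105 = 1/(1/(640 - 451) - 10*285) - 1*21105 = 1/(1/189 - 2850) - 21105 = 1/(-538649/189) - 21105 = -189/538649 - 21105 = -11368187334/538649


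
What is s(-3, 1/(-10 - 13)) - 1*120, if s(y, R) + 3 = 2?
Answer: -121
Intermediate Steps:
s(y, R) = -1 (s(y, R) = -3 + 2 = -1)
s(-3, 1/(-10 - 13)) - 1*120 = -1 - 1*120 = -1 - 120 = -121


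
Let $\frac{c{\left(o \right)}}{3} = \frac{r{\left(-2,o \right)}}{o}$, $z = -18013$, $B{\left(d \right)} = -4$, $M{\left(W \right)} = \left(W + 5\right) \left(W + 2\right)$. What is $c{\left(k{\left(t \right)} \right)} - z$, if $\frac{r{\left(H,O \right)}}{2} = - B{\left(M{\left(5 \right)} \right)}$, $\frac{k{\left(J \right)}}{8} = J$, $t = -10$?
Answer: $\frac{180127}{10} \approx 18013.0$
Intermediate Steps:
$k{\left(J \right)} = 8 J$
$M{\left(W \right)} = \left(2 + W\right) \left(5 + W\right)$ ($M{\left(W \right)} = \left(5 + W\right) \left(2 + W\right) = \left(2 + W\right) \left(5 + W\right)$)
$r{\left(H,O \right)} = 8$ ($r{\left(H,O \right)} = 2 \left(\left(-1\right) \left(-4\right)\right) = 2 \cdot 4 = 8$)
$c{\left(o \right)} = \frac{24}{o}$ ($c{\left(o \right)} = 3 \frac{8}{o} = \frac{24}{o}$)
$c{\left(k{\left(t \right)} \right)} - z = \frac{24}{8 \left(-10\right)} - -18013 = \frac{24}{-80} + 18013 = 24 \left(- \frac{1}{80}\right) + 18013 = - \frac{3}{10} + 18013 = \frac{180127}{10}$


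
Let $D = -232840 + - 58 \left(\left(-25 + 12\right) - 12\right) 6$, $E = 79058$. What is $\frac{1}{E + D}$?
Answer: $- \frac{1}{145082} \approx -6.8927 \cdot 10^{-6}$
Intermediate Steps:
$D = -224140$ ($D = -232840 + - 58 \left(-13 - 12\right) 6 = -232840 + \left(-58\right) \left(-25\right) 6 = -232840 + 1450 \cdot 6 = -232840 + 8700 = -224140$)
$\frac{1}{E + D} = \frac{1}{79058 - 224140} = \frac{1}{-145082} = - \frac{1}{145082}$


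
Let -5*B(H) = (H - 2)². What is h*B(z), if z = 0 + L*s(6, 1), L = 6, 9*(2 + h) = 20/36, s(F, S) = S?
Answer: 2512/405 ≈ 6.2025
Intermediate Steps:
h = -157/81 (h = -2 + (20/36)/9 = -2 + (20*(1/36))/9 = -2 + (⅑)*(5/9) = -2 + 5/81 = -157/81 ≈ -1.9383)
z = 6 (z = 0 + 6*1 = 0 + 6 = 6)
B(H) = -(-2 + H)²/5 (B(H) = -(H - 2)²/5 = -(-2 + H)²/5)
h*B(z) = -(-157)*(-2 + 6)²/405 = -(-157)*4²/405 = -(-157)*16/405 = -157/81*(-16/5) = 2512/405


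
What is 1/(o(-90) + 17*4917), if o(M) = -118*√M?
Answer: 27863/2329458027 + 118*I*√10/2329458027 ≈ 1.1961e-5 + 1.6019e-7*I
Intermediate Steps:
1/(o(-90) + 17*4917) = 1/(-354*I*√10 + 17*4917) = 1/(-354*I*√10 + 83589) = 1/(83589 - 354*I*√10)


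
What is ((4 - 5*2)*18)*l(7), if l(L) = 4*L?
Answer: -3024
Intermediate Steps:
((4 - 5*2)*18)*l(7) = ((4 - 5*2)*18)*(4*7) = ((4 - 10)*18)*28 = -6*18*28 = -108*28 = -3024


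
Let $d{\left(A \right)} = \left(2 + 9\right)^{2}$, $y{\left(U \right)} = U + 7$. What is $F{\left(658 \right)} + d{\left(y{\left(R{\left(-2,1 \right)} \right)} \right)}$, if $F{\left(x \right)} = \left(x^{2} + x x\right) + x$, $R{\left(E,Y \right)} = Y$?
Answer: $866707$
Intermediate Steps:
$y{\left(U \right)} = 7 + U$
$F{\left(x \right)} = x + 2 x^{2}$ ($F{\left(x \right)} = \left(x^{2} + x^{2}\right) + x = 2 x^{2} + x = x + 2 x^{2}$)
$d{\left(A \right)} = 121$ ($d{\left(A \right)} = 11^{2} = 121$)
$F{\left(658 \right)} + d{\left(y{\left(R{\left(-2,1 \right)} \right)} \right)} = 658 \left(1 + 2 \cdot 658\right) + 121 = 658 \left(1 + 1316\right) + 121 = 658 \cdot 1317 + 121 = 866586 + 121 = 866707$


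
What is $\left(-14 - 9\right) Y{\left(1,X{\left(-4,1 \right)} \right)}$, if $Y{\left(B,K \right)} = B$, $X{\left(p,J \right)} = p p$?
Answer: $-23$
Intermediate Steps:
$X{\left(p,J \right)} = p^{2}$
$\left(-14 - 9\right) Y{\left(1,X{\left(-4,1 \right)} \right)} = \left(-14 - 9\right) 1 = \left(-23\right) 1 = -23$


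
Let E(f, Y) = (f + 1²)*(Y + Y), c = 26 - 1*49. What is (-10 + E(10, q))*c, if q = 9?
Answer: -4324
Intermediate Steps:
c = -23 (c = 26 - 49 = -23)
E(f, Y) = 2*Y*(1 + f) (E(f, Y) = (f + 1)*(2*Y) = (1 + f)*(2*Y) = 2*Y*(1 + f))
(-10 + E(10, q))*c = (-10 + 2*9*(1 + 10))*(-23) = (-10 + 2*9*11)*(-23) = (-10 + 198)*(-23) = 188*(-23) = -4324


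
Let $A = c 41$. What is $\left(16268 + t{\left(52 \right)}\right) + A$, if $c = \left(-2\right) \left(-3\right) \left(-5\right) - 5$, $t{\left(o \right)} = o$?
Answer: $14885$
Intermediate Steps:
$c = -35$ ($c = 6 \left(-5\right) - 5 = -30 - 5 = -35$)
$A = -1435$ ($A = \left(-35\right) 41 = -1435$)
$\left(16268 + t{\left(52 \right)}\right) + A = \left(16268 + 52\right) - 1435 = 16320 - 1435 = 14885$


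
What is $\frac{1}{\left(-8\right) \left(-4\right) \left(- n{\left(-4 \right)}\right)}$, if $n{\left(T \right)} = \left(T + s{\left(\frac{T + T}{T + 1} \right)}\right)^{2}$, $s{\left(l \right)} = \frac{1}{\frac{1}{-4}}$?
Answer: $- \frac{1}{2048} \approx -0.00048828$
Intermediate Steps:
$s{\left(l \right)} = -4$ ($s{\left(l \right)} = \frac{1}{- \frac{1}{4}} = -4$)
$n{\left(T \right)} = \left(-4 + T\right)^{2}$ ($n{\left(T \right)} = \left(T - 4\right)^{2} = \left(-4 + T\right)^{2}$)
$\frac{1}{\left(-8\right) \left(-4\right) \left(- n{\left(-4 \right)}\right)} = \frac{1}{\left(-8\right) \left(-4\right) \left(- \left(-4 - 4\right)^{2}\right)} = \frac{1}{32 \left(- \left(-8\right)^{2}\right)} = \frac{1}{32 \left(\left(-1\right) 64\right)} = \frac{1}{32 \left(-64\right)} = \frac{1}{-2048} = - \frac{1}{2048}$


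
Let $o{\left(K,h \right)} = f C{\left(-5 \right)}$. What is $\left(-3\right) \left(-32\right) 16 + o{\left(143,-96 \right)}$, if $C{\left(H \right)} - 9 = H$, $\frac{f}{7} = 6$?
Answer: $1704$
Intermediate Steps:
$f = 42$ ($f = 7 \cdot 6 = 42$)
$C{\left(H \right)} = 9 + H$
$o{\left(K,h \right)} = 168$ ($o{\left(K,h \right)} = 42 \left(9 - 5\right) = 42 \cdot 4 = 168$)
$\left(-3\right) \left(-32\right) 16 + o{\left(143,-96 \right)} = \left(-3\right) \left(-32\right) 16 + 168 = 96 \cdot 16 + 168 = 1536 + 168 = 1704$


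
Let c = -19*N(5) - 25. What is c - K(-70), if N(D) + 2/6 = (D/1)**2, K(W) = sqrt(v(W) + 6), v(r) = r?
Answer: -1481/3 - 8*I ≈ -493.67 - 8.0*I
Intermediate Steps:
K(W) = sqrt(6 + W) (K(W) = sqrt(W + 6) = sqrt(6 + W))
N(D) = -1/3 + D**2 (N(D) = -1/3 + (D/1)**2 = -1/3 + (D*1)**2 = -1/3 + D**2)
c = -1481/3 (c = -19*(-1/3 + 5**2) - 25 = -19*(-1/3 + 25) - 25 = -19*74/3 - 25 = -1406/3 - 25 = -1481/3 ≈ -493.67)
c - K(-70) = -1481/3 - sqrt(6 - 70) = -1481/3 - sqrt(-64) = -1481/3 - 8*I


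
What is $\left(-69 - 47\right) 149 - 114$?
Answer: $-17398$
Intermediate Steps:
$\left(-69 - 47\right) 149 - 114 = \left(-116\right) 149 - 114 = -17284 - 114 = -17398$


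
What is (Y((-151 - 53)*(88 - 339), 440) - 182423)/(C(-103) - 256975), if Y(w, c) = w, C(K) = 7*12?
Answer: 131219/256891 ≈ 0.51080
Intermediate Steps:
C(K) = 84
(Y((-151 - 53)*(88 - 339), 440) - 182423)/(C(-103) - 256975) = ((-151 - 53)*(88 - 339) - 182423)/(84 - 256975) = (-204*(-251) - 182423)/(-256891) = (51204 - 182423)*(-1/256891) = -131219*(-1/256891) = 131219/256891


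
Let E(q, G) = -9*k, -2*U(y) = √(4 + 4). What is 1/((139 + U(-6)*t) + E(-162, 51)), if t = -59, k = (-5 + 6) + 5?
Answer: 85/263 - 59*√2/263 ≈ 0.0059369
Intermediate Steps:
k = 6 (k = 1 + 5 = 6)
U(y) = -√2 (U(y) = -√(4 + 4)/2 = -√2)
E(q, G) = -54 (E(q, G) = -9*6 = -54)
1/((139 + U(-6)*t) + E(-162, 51)) = 1/((139 - √2*(-59)) - 54) = 1/((139 + 59*√2) - 54) = 1/(85 + 59*√2)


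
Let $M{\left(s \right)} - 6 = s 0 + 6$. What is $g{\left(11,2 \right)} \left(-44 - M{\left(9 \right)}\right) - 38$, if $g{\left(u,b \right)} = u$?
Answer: $-654$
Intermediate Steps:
$M{\left(s \right)} = 12$ ($M{\left(s \right)} = 6 + \left(s 0 + 6\right) = 6 + \left(0 + 6\right) = 6 + 6 = 12$)
$g{\left(11,2 \right)} \left(-44 - M{\left(9 \right)}\right) - 38 = 11 \left(-44 - 12\right) - 38 = 11 \left(-56\right) - 38 = -616 - 38 = -654$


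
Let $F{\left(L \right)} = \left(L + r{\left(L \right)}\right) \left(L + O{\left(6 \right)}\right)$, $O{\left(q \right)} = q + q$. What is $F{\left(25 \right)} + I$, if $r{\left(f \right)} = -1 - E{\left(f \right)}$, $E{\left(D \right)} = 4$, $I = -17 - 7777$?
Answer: $-7054$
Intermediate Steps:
$I = -7794$ ($I = -17 - 7777 = -7794$)
$r{\left(f \right)} = -5$ ($r{\left(f \right)} = -1 - 4 = -5$)
$O{\left(q \right)} = 2 q$
$F{\left(L \right)} = \left(-5 + L\right) \left(12 + L\right)$ ($F{\left(L \right)} = \left(L - 5\right) \left(L + 2 \cdot 6\right) = \left(-5 + L\right) \left(L + 12\right) = \left(-5 + L\right) \left(12 + L\right)$)
$F{\left(25 \right)} + I = \left(-60 + 25^{2} + 7 \cdot 25\right) - 7794 = \left(-60 + 625 + 175\right) - 7794 = 740 - 7794 = -7054$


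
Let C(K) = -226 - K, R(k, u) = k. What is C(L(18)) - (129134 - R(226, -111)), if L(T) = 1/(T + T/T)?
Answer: -2453547/19 ≈ -1.2913e+5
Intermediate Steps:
L(T) = 1/(1 + T) (L(T) = 1/(T + 1) = 1/(1 + T))
C(L(18)) - (129134 - R(226, -111)) = (-226 - 1/(1 + 18)) - (129134 - 1*226) = (-226 - 1/19) - (129134 - 226) = (-226 - 1*1/19) - 1*128908 = (-226 - 1/19) - 128908 = -4295/19 - 128908 = -2453547/19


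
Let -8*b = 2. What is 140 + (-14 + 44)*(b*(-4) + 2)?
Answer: 230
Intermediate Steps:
b = -1/4 (b = -1/8*2 = -1/4 ≈ -0.25000)
140 + (-14 + 44)*(b*(-4) + 2) = 140 + (-14 + 44)*(-1/4*(-4) + 2) = 140 + 30*(1 + 2) = 140 + 30*3 = 140 + 90 = 230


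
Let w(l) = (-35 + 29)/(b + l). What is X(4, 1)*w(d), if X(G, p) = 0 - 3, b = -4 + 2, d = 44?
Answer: 3/7 ≈ 0.42857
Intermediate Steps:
b = -2
X(G, p) = -3
w(l) = -6/(-2 + l) (w(l) = (-35 + 29)/(-2 + l) = -6/(-2 + l))
X(4, 1)*w(d) = -(-18)/(-2 + 44) = -(-18)/42 = -3*(-⅐) = 3/7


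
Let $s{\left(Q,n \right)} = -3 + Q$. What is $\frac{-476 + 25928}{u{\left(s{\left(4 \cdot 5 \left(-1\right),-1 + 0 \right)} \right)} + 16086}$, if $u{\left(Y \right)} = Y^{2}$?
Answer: $\frac{25452}{16615} \approx 1.5319$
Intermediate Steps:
$\frac{-476 + 25928}{u{\left(s{\left(4 \cdot 5 \left(-1\right),-1 + 0 \right)} \right)} + 16086} = \frac{-476 + 25928}{\left(-3 + 4 \cdot 5 \left(-1\right)\right)^{2} + 16086} = \frac{25452}{\left(-3 + 20 \left(-1\right)\right)^{2} + 16086} = \frac{25452}{\left(-3 - 20\right)^{2} + 16086} = \frac{25452}{\left(-23\right)^{2} + 16086} = \frac{25452}{529 + 16086} = \frac{25452}{16615}$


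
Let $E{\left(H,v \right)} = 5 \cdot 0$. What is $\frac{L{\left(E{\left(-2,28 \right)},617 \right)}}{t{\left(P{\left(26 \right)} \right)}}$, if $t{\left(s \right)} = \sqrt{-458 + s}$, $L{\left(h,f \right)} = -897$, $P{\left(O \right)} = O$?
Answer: $\frac{299 i \sqrt{3}}{12} \approx 43.157 i$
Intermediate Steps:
$E{\left(H,v \right)} = 0$
$\frac{L{\left(E{\left(-2,28 \right)},617 \right)}}{t{\left(P{\left(26 \right)} \right)}} = - \frac{897}{\sqrt{-458 + 26}} = - \frac{897}{\sqrt{-432}} = - \frac{897}{12 i \sqrt{3}} = - 897 \left(- \frac{i \sqrt{3}}{36}\right) = \frac{299 i \sqrt{3}}{12}$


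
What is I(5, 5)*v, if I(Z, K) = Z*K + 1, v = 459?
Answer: 11934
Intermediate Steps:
I(Z, K) = 1 + K*Z (I(Z, K) = K*Z + 1 = 1 + K*Z)
I(5, 5)*v = (1 + 5*5)*459 = (1 + 25)*459 = 26*459 = 11934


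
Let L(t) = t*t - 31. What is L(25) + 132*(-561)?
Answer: -73458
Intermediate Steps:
L(t) = -31 + t**2 (L(t) = t**2 - 31 = -31 + t**2)
L(25) + 132*(-561) = (-31 + 25**2) + 132*(-561) = (-31 + 625) - 74052 = 594 - 74052 = -73458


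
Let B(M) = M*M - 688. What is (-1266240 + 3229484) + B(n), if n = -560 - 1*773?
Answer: 3739445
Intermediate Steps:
n = -1333 (n = -560 - 773 = -1333)
B(M) = -688 + M**2 (B(M) = M**2 - 688 = -688 + M**2)
(-1266240 + 3229484) + B(n) = (-1266240 + 3229484) + (-688 + (-1333)**2) = 1963244 + (-688 + 1776889) = 1963244 + 1776201 = 3739445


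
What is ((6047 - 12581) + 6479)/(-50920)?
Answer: 11/10184 ≈ 0.0010801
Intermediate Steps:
((6047 - 12581) + 6479)/(-50920) = (-6534 + 6479)*(-1/50920) = -55*(-1/50920) = 11/10184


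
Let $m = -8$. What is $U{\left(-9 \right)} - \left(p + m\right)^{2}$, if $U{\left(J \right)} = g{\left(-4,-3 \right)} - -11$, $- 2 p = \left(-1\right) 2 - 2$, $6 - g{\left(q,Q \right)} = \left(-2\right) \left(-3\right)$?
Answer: $-25$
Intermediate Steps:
$g{\left(q,Q \right)} = 0$ ($g{\left(q,Q \right)} = 6 - \left(-2\right) \left(-3\right) = 6 - 6 = 0$)
$p = 2$ ($p = - \frac{\left(-1\right) 2 - 2}{2} = - \frac{-2 - 2}{2} = \left(- \frac{1}{2}\right) \left(-4\right) = 2$)
$U{\left(J \right)} = 11$ ($U{\left(J \right)} = 0 - -11 = 0 + 11 = 11$)
$U{\left(-9 \right)} - \left(p + m\right)^{2} = 11 - \left(2 - 8\right)^{2} = 11 - \left(-6\right)^{2} = 11 - 36 = -25$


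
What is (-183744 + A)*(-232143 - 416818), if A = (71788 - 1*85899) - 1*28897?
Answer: 147153204672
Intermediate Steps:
A = -43008 (A = (71788 - 85899) - 28897 = -14111 - 28897 = -43008)
(-183744 + A)*(-232143 - 416818) = (-183744 - 43008)*(-232143 - 416818) = -226752*(-648961) = 147153204672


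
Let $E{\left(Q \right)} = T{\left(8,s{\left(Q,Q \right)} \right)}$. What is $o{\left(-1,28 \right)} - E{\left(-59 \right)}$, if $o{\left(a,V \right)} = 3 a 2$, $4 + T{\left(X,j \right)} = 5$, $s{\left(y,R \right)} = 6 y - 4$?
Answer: $-7$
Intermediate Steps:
$s{\left(y,R \right)} = -4 + 6 y$
$T{\left(X,j \right)} = 1$ ($T{\left(X,j \right)} = -4 + 5 = 1$)
$o{\left(a,V \right)} = 6 a$
$E{\left(Q \right)} = 1$
$o{\left(-1,28 \right)} - E{\left(-59 \right)} = 6 \left(-1\right) - 1 = -6 - 1 = -7$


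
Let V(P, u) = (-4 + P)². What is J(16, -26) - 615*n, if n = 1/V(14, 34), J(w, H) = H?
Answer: -643/20 ≈ -32.150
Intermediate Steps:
n = 1/100 (n = 1/((-4 + 14)²) = 1/(10²) = 1/100 ≈ 0.010000)
J(16, -26) - 615*n = -26 - 615*1/100 = -26 - 123/20 = -643/20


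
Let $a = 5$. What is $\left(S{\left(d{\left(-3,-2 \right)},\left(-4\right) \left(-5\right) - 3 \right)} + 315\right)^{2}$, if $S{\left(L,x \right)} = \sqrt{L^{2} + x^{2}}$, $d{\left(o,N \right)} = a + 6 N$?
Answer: $99563 + 8190 \sqrt{2} \approx 1.1115 \cdot 10^{5}$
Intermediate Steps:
$d{\left(o,N \right)} = 5 + 6 N$
$\left(S{\left(d{\left(-3,-2 \right)},\left(-4\right) \left(-5\right) - 3 \right)} + 315\right)^{2} = \left(\sqrt{\left(5 + 6 \left(-2\right)\right)^{2} + \left(\left(-4\right) \left(-5\right) - 3\right)^{2}} + 315\right)^{2} = \left(\sqrt{\left(5 - 12\right)^{2} + \left(20 - 3\right)^{2}} + 315\right)^{2} = \left(\sqrt{\left(-7\right)^{2} + 17^{2}} + 315\right)^{2} = \left(\sqrt{49 + 289} + 315\right)^{2} = \left(\sqrt{338} + 315\right)^{2} = \left(13 \sqrt{2} + 315\right)^{2} = \left(315 + 13 \sqrt{2}\right)^{2}$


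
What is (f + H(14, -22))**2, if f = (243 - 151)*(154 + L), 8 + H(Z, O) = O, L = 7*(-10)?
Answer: 59259204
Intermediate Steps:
L = -70
H(Z, O) = -8 + O
f = 7728 (f = (243 - 151)*(154 - 70) = 92*84 = 7728)
(f + H(14, -22))**2 = (7728 + (-8 - 22))**2 = (7728 - 30)**2 = 7698**2 = 59259204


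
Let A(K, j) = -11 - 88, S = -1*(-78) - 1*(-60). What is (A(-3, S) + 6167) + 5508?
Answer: 11576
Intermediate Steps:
S = 138 (S = 78 + 60 = 138)
A(K, j) = -99
(A(-3, S) + 6167) + 5508 = (-99 + 6167) + 5508 = 6068 + 5508 = 11576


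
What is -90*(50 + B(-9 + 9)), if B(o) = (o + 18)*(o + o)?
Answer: -4500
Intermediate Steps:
B(o) = 2*o*(18 + o) (B(o) = (18 + o)*(2*o) = 2*o*(18 + o))
-90*(50 + B(-9 + 9)) = -90*(50 + 2*(-9 + 9)*(18 + (-9 + 9))) = -90*(50 + 2*0*(18 + 0)) = -90*(50 + 2*0*18) = -90*(50 + 0) = -90*50 = -4500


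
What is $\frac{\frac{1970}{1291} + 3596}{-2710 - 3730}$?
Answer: $- \frac{2322203}{4157020} \approx -0.55862$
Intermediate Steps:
$\frac{\frac{1970}{1291} + 3596}{-2710 - 3730} = \frac{1970 \cdot \frac{1}{1291} + 3596}{-6440} = \left(\frac{1970}{1291} + 3596\right) \left(- \frac{1}{6440}\right) = \frac{4644406}{1291} \left(- \frac{1}{6440}\right) = - \frac{2322203}{4157020}$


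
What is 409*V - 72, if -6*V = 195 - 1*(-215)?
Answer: -84061/3 ≈ -28020.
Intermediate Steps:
V = -205/3 (V = -(195 - 1*(-215))/6 = -(195 + 215)/6 = -1/6*410 = -205/3 ≈ -68.333)
409*V - 72 = 409*(-205/3) - 72 = -83845/3 - 72 = -84061/3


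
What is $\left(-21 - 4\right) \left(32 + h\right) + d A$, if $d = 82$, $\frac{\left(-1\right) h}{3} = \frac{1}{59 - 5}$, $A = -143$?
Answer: $- \frac{225443}{18} \approx -12525.0$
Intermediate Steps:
$h = - \frac{1}{18}$ ($h = - \frac{3}{59 - 5} = - \frac{3}{54} = \left(-3\right) \frac{1}{54} = - \frac{1}{18} \approx -0.055556$)
$\left(-21 - 4\right) \left(32 + h\right) + d A = \left(-21 - 4\right) \left(32 - \frac{1}{18}\right) + 82 \left(-143\right) = \left(-25\right) \frac{575}{18} - 11726 = - \frac{14375}{18} - 11726 = - \frac{225443}{18}$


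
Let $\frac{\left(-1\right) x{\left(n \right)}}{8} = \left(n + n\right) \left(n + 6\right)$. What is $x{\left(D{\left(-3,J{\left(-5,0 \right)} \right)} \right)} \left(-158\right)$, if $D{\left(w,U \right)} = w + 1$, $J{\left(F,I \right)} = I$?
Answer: $-20224$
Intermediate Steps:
$D{\left(w,U \right)} = 1 + w$
$x{\left(n \right)} = - 16 n \left(6 + n\right)$ ($x{\left(n \right)} = - 8 \left(n + n\right) \left(n + 6\right) = - 8 \cdot 2 n \left(6 + n\right) = - 16 n \left(6 + n\right)$)
$x{\left(D{\left(-3,J{\left(-5,0 \right)} \right)} \right)} \left(-158\right) = - 16 \left(1 - 3\right) \left(6 + \left(1 - 3\right)\right) \left(-158\right) = \left(-16\right) \left(-2\right) \left(6 - 2\right) \left(-158\right) = \left(-16\right) \left(-2\right) 4 \left(-158\right) = 128 \left(-158\right) = -20224$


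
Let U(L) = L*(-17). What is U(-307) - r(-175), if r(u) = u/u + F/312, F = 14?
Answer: 814001/156 ≈ 5218.0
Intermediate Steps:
U(L) = -17*L
r(u) = 163/156 (r(u) = u/u + 14/312 = 1 + 14*(1/312) = 1 + 7/156 = 163/156)
U(-307) - r(-175) = -17*(-307) - 1*163/156 = 5219 - 163/156 = 814001/156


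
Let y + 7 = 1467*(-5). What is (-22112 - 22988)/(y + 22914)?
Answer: -11275/3893 ≈ -2.8962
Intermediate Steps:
y = -7342 (y = -7 + 1467*(-5) = -7 - 7335 = -7342)
(-22112 - 22988)/(y + 22914) = (-22112 - 22988)/(-7342 + 22914) = -45100/15572 = -45100*1/15572 = -11275/3893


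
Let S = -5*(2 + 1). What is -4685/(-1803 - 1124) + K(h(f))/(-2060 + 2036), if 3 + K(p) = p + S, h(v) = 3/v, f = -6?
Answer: 333179/140496 ≈ 2.3714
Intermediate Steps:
S = -15 (S = -5*3 = -15)
K(p) = -18 + p (K(p) = -3 + (p - 15) = -3 + (-15 + p) = -18 + p)
-4685/(-1803 - 1124) + K(h(f))/(-2060 + 2036) = -4685/(-1803 - 1124) + (-18 + 3/(-6))/(-2060 + 2036) = -4685/(-2927) + (-18 + 3*(-⅙))/(-24) = -4685*(-1/2927) + (-18 - ½)*(-1/24) = 4685/2927 - 37/2*(-1/24) = 4685/2927 + 37/48 = 333179/140496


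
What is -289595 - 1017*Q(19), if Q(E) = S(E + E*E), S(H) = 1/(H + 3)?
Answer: -110915902/383 ≈ -2.8960e+5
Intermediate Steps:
S(H) = 1/(3 + H)
Q(E) = 1/(3 + E + E²) (Q(E) = 1/(3 + (E + E*E)) = 1/(3 + (E + E²)) = 1/(3 + E + E²))
-289595 - 1017*Q(19) = -289595 - 1017/(3 + 19*(1 + 19)) = -289595 - 1017/(3 + 19*20) = -289595 - 1017/(3 + 380) = -289595 - 1017/383 = -110915902/383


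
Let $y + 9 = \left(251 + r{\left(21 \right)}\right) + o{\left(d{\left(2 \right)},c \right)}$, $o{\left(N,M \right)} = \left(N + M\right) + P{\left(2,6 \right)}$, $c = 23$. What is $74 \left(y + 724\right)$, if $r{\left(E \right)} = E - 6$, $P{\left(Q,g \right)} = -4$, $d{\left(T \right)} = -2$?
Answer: $73852$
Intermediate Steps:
$r{\left(E \right)} = -6 + E$ ($r{\left(E \right)} = E - 6 = -6 + E$)
$o{\left(N,M \right)} = -4 + M + N$ ($o{\left(N,M \right)} = \left(N + M\right) - 4 = \left(M + N\right) - 4 = -4 + M + N$)
$y = 274$ ($y = -9 + \left(\left(251 + \left(-6 + 21\right)\right) - -17\right) = -9 + \left(\left(251 + 15\right) + 17\right) = -9 + \left(266 + 17\right) = -9 + 283 = 274$)
$74 \left(y + 724\right) = 74 \left(274 + 724\right) = 74 \cdot 998 = 73852$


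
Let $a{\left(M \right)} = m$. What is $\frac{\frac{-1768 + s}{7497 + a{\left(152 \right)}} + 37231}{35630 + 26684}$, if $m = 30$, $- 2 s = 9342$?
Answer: $\frac{140115649}{234518739} \approx 0.59746$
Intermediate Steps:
$s = -4671$ ($s = \left(- \frac{1}{2}\right) 9342 = -4671$)
$a{\left(M \right)} = 30$
$\frac{\frac{-1768 + s}{7497 + a{\left(152 \right)}} + 37231}{35630 + 26684} = \frac{\frac{-1768 - 4671}{7497 + 30} + 37231}{35630 + 26684} = \frac{- \frac{6439}{7527} + 37231}{62314} = \left(\left(-6439\right) \frac{1}{7527} + 37231\right) \frac{1}{62314} = \left(- \frac{6439}{7527} + 37231\right) \frac{1}{62314} = \frac{280231298}{7527} \cdot \frac{1}{62314} = \frac{140115649}{234518739}$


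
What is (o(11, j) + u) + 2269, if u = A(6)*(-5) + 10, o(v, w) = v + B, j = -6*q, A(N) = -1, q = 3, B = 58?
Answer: 2353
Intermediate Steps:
j = -18 (j = -6*3 = -18)
o(v, w) = 58 + v (o(v, w) = v + 58 = 58 + v)
u = 15 (u = -1*(-5) + 10 = 5 + 10 = 15)
(o(11, j) + u) + 2269 = ((58 + 11) + 15) + 2269 = (69 + 15) + 2269 = 84 + 2269 = 2353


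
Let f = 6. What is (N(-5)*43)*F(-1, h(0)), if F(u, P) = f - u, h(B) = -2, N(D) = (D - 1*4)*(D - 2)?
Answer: 18963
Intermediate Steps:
N(D) = (-4 + D)*(-2 + D) (N(D) = (D - 4)*(-2 + D) = (-4 + D)*(-2 + D))
F(u, P) = 6 - u
(N(-5)*43)*F(-1, h(0)) = ((8 + (-5)**2 - 6*(-5))*43)*(6 - 1*(-1)) = ((8 + 25 + 30)*43)*(6 + 1) = (63*43)*7 = 2709*7 = 18963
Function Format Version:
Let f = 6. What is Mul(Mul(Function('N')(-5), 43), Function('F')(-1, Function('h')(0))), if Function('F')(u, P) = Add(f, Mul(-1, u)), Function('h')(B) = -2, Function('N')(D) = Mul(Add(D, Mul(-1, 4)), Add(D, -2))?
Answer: 18963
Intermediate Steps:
Function('N')(D) = Mul(Add(-4, D), Add(-2, D)) (Function('N')(D) = Mul(Add(D, -4), Add(-2, D)) = Mul(Add(-4, D), Add(-2, D)))
Function('F')(u, P) = Add(6, Mul(-1, u))
Mul(Mul(Function('N')(-5), 43), Function('F')(-1, Function('h')(0))) = Mul(Mul(Add(8, Pow(-5, 2), Mul(-6, -5)), 43), Add(6, Mul(-1, -1))) = Mul(Mul(Add(8, 25, 30), 43), Add(6, 1)) = Mul(Mul(63, 43), 7) = Mul(2709, 7) = 18963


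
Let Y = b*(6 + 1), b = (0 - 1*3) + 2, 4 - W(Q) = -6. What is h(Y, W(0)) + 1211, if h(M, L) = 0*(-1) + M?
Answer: 1204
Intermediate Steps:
W(Q) = 10 (W(Q) = 4 - 1*(-6) = 4 + 6 = 10)
b = -1 (b = (0 - 3) + 2 = -3 + 2 = -1)
Y = -7 (Y = -(6 + 1) = -1*7 = -7)
h(M, L) = M (h(M, L) = 0 + M = M)
h(Y, W(0)) + 1211 = -7 + 1211 = 1204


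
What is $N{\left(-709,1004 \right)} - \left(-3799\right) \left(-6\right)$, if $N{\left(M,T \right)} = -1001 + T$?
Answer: $-22791$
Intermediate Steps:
$N{\left(-709,1004 \right)} - \left(-3799\right) \left(-6\right) = \left(-1001 + 1004\right) - \left(-3799\right) \left(-6\right) = 3 - 22794 = -22791$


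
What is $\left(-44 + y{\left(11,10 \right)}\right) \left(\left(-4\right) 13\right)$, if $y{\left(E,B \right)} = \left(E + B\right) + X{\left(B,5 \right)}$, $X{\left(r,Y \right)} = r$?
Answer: $676$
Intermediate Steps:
$y{\left(E,B \right)} = E + 2 B$ ($y{\left(E,B \right)} = \left(E + B\right) + B = \left(B + E\right) + B = E + 2 B$)
$\left(-44 + y{\left(11,10 \right)}\right) \left(\left(-4\right) 13\right) = \left(-44 + \left(11 + 2 \cdot 10\right)\right) \left(\left(-4\right) 13\right) = \left(-44 + \left(11 + 20\right)\right) \left(-52\right) = \left(-44 + 31\right) \left(-52\right) = \left(-13\right) \left(-52\right) = 676$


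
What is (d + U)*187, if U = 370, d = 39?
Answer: 76483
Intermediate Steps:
(d + U)*187 = (39 + 370)*187 = 409*187 = 76483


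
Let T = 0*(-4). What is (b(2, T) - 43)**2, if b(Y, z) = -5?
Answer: 2304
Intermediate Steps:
T = 0
(b(2, T) - 43)**2 = (-5 - 43)**2 = (-48)**2 = 2304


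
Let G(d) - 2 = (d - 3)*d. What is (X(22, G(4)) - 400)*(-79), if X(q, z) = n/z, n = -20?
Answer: 95590/3 ≈ 31863.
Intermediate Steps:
G(d) = 2 + d*(-3 + d) (G(d) = 2 + (d - 3)*d = 2 + (-3 + d)*d = 2 + d*(-3 + d))
X(q, z) = -20/z
(X(22, G(4)) - 400)*(-79) = (-20/(2 + 4**2 - 3*4) - 400)*(-79) = (-20/(2 + 16 - 12) - 400)*(-79) = (-20/6 - 400)*(-79) = (-20*1/6 - 400)*(-79) = (-10/3 - 400)*(-79) = -1210/3*(-79) = 95590/3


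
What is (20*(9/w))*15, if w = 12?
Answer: 225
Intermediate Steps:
(20*(9/w))*15 = (20*(9/12))*15 = (20*(9*(1/12)))*15 = (20*(¾))*15 = 15*15 = 225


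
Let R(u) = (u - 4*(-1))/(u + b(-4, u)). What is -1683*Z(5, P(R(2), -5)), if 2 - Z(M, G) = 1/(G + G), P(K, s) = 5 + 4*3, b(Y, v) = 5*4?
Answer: -6633/2 ≈ -3316.5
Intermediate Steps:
b(Y, v) = 20
R(u) = (4 + u)/(20 + u) (R(u) = (u - 4*(-1))/(u + 20) = (u + 4)/(20 + u) = (4 + u)/(20 + u))
P(K, s) = 17 (P(K, s) = 5 + 12 = 17)
Z(M, G) = 2 - 1/(2*G) (Z(M, G) = 2 - 1/(G + G) = 2 - 1/(2*G))
-1683*Z(5, P(R(2), -5)) = -1683*(2 - 1/2/17) = -1683*(2 - 1/2*1/17) = -1683*(2 - 1/34) = -1683*67/34 = -6633/2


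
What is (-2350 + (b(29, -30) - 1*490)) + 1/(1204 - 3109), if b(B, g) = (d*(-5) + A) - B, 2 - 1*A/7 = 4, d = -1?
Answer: -5482591/1905 ≈ -2878.0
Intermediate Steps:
A = -14 (A = 14 - 7*4 = 14 - 28 = -14)
b(B, g) = -9 - B (b(B, g) = (-1*(-5) - 14) - B = (5 - 14) - B = -9 - B)
(-2350 + (b(29, -30) - 1*490)) + 1/(1204 - 3109) = (-2350 + ((-9 - 1*29) - 1*490)) + 1/(1204 - 3109) = (-2350 + ((-9 - 29) - 490)) + 1/(-1905) = (-2350 + (-38 - 490)) - 1/1905 = (-2350 - 528) - 1/1905 = -2878 - 1/1905 = -5482591/1905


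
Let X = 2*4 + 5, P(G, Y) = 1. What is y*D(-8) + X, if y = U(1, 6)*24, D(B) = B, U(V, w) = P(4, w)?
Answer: -179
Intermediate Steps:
U(V, w) = 1
X = 13 (X = 8 + 5 = 13)
y = 24 (y = 1*24 = 24)
y*D(-8) + X = 24*(-8) + 13 = -192 + 13 = -179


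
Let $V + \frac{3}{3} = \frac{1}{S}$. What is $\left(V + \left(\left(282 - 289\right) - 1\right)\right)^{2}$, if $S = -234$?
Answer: $\frac{4439449}{54756} \approx 81.077$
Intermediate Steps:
$V = - \frac{235}{234}$ ($V = -1 + \frac{1}{-234} = -1 - \frac{1}{234} = - \frac{235}{234} \approx -1.0043$)
$\left(V + \left(\left(282 - 289\right) - 1\right)\right)^{2} = \left(- \frac{235}{234} + \left(\left(282 - 289\right) - 1\right)\right)^{2} = \left(- \frac{235}{234} - 8\right)^{2} = \left(- \frac{2107}{234}\right)^{2} = \frac{4439449}{54756}$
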